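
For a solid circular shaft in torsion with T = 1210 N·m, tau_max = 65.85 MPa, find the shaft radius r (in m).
Model: a solid circular shaft in torsion, so tau_max = (2·T) / (π·r^3).
Solve for r: r = ((2·T) / (π·tau_max))^(1/3).
Convert to SI units:
  tau_max = 65.85 MPa = 6.585 × 10⁷ Pa
Substitute:
  r = ((2 × 1210) / (π × (6.585 × 10⁷)))^(1/3)
  r = 0.0227 m
Final answer: r = 0.0227 m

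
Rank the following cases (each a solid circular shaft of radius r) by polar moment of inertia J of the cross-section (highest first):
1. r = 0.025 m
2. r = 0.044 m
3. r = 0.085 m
Model: a solid circular shaft of radius r, so J = (π·r^4) / 2 (SI units).
  Case 1: J = (π × 0.025^4) / 2 = 6.136 × 10⁻⁷ m⁴
  Case 2: J = (π × 0.044^4) / 2 = 5.887 × 10⁻⁶ m⁴
  Case 3: J = (π × 0.085^4) / 2 = 8.2 × 10⁻⁵ m⁴
Ordering: 8.2 × 10⁻⁵ m⁴ (case 3) > 5.887 × 10⁻⁶ m⁴ (case 2) > 6.136 × 10⁻⁷ m⁴ (case 1)
Final answer: 3, 2, 1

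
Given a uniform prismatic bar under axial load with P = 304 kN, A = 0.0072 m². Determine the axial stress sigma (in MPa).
Model: a uniform prismatic bar under axial load, so sigma = P / A.
Convert to SI units:
  P = 304 kN = 304000 N
Substitute:
  sigma = 304000 / 0.0072
  sigma = 4.222 × 10⁷ Pa
Convert: sigma = 4.222 × 10⁷ Pa = 42.22 MPa
Final answer: sigma = 42.22 MPa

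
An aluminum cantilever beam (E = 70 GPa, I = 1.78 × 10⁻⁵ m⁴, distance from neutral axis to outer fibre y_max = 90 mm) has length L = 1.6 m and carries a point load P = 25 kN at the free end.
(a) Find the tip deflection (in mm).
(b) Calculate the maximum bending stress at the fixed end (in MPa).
(a) Tip deflection of a cantilever with an end point load: δ = P·L^3 / (3·E·I). Convert P = 25 kN = 25000 N, E = 70 GPa = 7 × 10¹⁰ Pa.
  δ = (25000 × 1.6^3) / (3 × (7 × 10¹⁰) × (1.78 × 10⁻⁵)) = 0.02739 m = 27.39 mm
(b) Maximum bending moment at the fixed end: M = P·L = 25000 × 1.6 = 40000 N·m. Convert y_max = 90 mm = 0.09 m.
  σ = M·y_max / I = (40000 × 0.09) / (1.78 × 10⁻⁵) = 2.022 × 10⁸ Pa = 202.2 MPa
Final answer: (a) δ = 27.39 mm, (b) σ = 202.2 MPa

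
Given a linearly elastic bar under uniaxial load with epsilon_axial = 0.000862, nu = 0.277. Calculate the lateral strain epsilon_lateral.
Model: a linearly elastic bar under uniaxial load, so epsilon_lateral = -nu·epsilon_axial.
Substitute:
  epsilon_lateral = -(0.277 × 0.000862)
  epsilon_lateral = -0.0002388
Final answer: epsilon_lateral = -0.0002388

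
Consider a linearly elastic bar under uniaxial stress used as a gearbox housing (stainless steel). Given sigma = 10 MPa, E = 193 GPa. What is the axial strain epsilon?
Model: a linearly elastic bar under uniaxial stress, so epsilon = sigma / E.
Convert to SI units:
  sigma = 10 MPa = 1 × 10⁷ Pa
  E = 193 GPa = 1.93 × 10¹¹ Pa
Substitute:
  epsilon = (1 × 10⁷) / (1.93 × 10¹¹)
  epsilon = 5.181 × 10⁻⁵
Final answer: epsilon = 5.181 × 10⁻⁵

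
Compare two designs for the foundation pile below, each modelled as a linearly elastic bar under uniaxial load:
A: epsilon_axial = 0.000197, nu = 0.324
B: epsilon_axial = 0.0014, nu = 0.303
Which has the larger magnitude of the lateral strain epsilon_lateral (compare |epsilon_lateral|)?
Model: a linearly elastic bar under uniaxial load, so epsilon_lateral = -nu·epsilon_axial (SI units).
  A: epsilon_lateral = -(0.324 × 0.000197) = -6.383 × 10⁻⁵
  B: epsilon_lateral = -(0.303 × 0.0014) = -0.0004242
|epsilon_lateral|: A = 6.383 × 10⁻⁵, B = 0.0004242, so B is larger in magnitude.
Final answer: B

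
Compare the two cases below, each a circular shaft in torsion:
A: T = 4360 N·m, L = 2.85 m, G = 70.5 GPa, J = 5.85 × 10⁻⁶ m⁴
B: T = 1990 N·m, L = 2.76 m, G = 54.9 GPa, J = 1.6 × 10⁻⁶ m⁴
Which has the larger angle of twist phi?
Model: a circular shaft in torsion, so phi = (T·L) / (G·J) (SI units).
  A: phi = (4360 × 2.85) / ((7.05 × 10¹⁰) × (5.85 × 10⁻⁶)) = 0.03013 rad = 1.726°
  B: phi = (1990 × 2.76) / ((5.49 × 10¹⁰) × (1.6 × 10⁻⁶)) = 0.06253 rad = 3.583°
3.583° > 1.726°, so B is larger.
Final answer: B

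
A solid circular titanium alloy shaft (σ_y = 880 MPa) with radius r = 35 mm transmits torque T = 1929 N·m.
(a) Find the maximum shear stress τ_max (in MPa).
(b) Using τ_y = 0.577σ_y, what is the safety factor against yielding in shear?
(a) For a solid circular shaft, τ_max = T·r/J with J = π·r^4/2, i.e. τ_max = 2·T / (π·r^3). Convert r = 35 mm = 0.035 m.
  τ_max = (2 × 1929) / (π × 0.035^3) = 2.864 × 10⁷ Pa = 28.64 MPa
(b) τ_y = 0.577 × 880 = 507.76 MPa
  SF = τ_y/τ_max = 507.76 / 28.64 = 17.73
Final answer: (a) τ_max = 28.64 MPa, (b) SF = 17.73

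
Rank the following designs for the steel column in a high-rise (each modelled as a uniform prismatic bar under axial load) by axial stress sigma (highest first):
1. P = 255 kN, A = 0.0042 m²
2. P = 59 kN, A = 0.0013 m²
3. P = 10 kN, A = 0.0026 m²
Model: a uniform prismatic bar under axial load, so sigma = P / A (SI units).
  Case 1: sigma = 255000 / 0.0042 = 6.071 × 10⁷ Pa = 60.71 MPa
  Case 2: sigma = 59000 / 0.0013 = 4.538 × 10⁷ Pa = 45.38 MPa
  Case 3: sigma = 10000 / 0.0026 = 3.846 × 10⁶ Pa = 3.846 MPa
Ordering: 60.71 MPa (case 1) > 45.38 MPa (case 2) > 3.846 MPa (case 3)
Final answer: 1, 2, 3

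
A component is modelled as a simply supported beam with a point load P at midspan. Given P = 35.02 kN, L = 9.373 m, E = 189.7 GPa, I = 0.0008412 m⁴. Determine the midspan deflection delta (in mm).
Model: a simply supported beam with a point load P at midspan, so delta = (P·L^3) / (48·E·I).
Convert to SI units:
  P = 35.02 kN = 35020 N
  E = 189.7 GPa = 1.897 × 10¹¹ Pa
Substitute:
  delta = (35020 × 9.373^3) / (48 × (1.897 × 10¹¹) × 0.0008412)
  delta = 0.003765 m
Convert: delta = 0.003765 m = 3.765 mm
Final answer: delta = 3.765 mm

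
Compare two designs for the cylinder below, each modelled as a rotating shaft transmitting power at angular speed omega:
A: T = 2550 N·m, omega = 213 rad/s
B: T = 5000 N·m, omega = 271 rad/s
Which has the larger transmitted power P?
Model: a rotating shaft transmitting power at angular speed omega, so P = T·omega (SI units).
  A: P = 2550 × 213 = 543200 W = 543.2 kW
  B: P = 5000 × 271 = 1.355 × 10⁶ W = 1355 kW
1355 kW > 543.2 kW, so B is larger.
Final answer: B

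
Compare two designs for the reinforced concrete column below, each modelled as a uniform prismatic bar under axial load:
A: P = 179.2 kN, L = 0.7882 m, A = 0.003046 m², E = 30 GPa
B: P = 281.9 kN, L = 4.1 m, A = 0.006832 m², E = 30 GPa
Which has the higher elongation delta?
Model: a uniform prismatic bar under axial load, so delta = (P·L) / (A·E) (SI units).
  A: delta = (179200 × 0.7882) / (0.003046 × (3 × 10¹⁰)) = 0.001546 m = 1.546 mm
  B: delta = (281900 × 4.1) / (0.006832 × (3 × 10¹⁰)) = 0.005639 m = 5.639 mm
5.639 mm > 1.546 mm, so B is larger.
Final answer: B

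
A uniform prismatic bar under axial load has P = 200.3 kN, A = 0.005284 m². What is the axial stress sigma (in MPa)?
Model: a uniform prismatic bar under axial load, so sigma = P / A.
Convert to SI units:
  P = 200.3 kN = 200300 N
Substitute:
  sigma = 200300 / 0.005284
  sigma = 3.791 × 10⁷ Pa
Convert: sigma = 3.791 × 10⁷ Pa = 37.91 MPa
Final answer: sigma = 37.91 MPa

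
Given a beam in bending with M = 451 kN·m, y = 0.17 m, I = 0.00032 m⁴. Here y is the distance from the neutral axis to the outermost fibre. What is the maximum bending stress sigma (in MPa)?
Model: a beam in bending, so sigma = (M·y) / I.
Convert to SI units:
  M = 451 kN·m = 451000 N·m
Substitute:
  sigma = (451000 × 0.17) / 0.00032
  sigma = 2.396 × 10⁸ Pa
Convert: sigma = 2.396 × 10⁸ Pa = 239.6 MPa
Final answer: sigma = 239.6 MPa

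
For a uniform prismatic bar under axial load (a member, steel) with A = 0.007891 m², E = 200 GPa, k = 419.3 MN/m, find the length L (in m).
Model: a uniform prismatic bar under axial load, so k = (A·E) / L.
Solve for L: L = (A·E) / k.
Convert to SI units:
  E = 200 GPa = 2 × 10¹¹ Pa
  k = 419.3 MN/m = 4.193 × 10⁸ N/m
Substitute:
  L = (0.007891 × (2 × 10¹¹)) / (4.193 × 10⁸)
  L = 3.764 m
Final answer: L = 3.764 m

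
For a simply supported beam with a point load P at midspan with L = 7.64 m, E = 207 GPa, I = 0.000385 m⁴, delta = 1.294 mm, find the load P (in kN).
Model: a simply supported beam with a point load P at midspan, so delta = (P·L^3) / (48·E·I).
Solve for P: P = (48·delta·E·I) / L^3.
Convert to SI units:
  E = 207 GPa = 2.07 × 10¹¹ Pa
  delta = 1.294 mm = 0.001294 m
Substitute:
  P = (48 × 0.001294 × (2.07 × 10¹¹) × 0.000385) / 7.64^3
  P = 11100 N
Convert: P = 11100 N = 11.1 kN
Final answer: P = 11.1 kN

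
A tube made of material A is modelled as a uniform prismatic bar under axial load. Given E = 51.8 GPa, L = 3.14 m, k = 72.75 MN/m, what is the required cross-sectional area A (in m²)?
Model: a uniform prismatic bar under axial load, so k = (A·E) / L.
Solve for A: A = (k·L) / E.
Convert to SI units:
  E = 51.8 GPa = 5.18 × 10¹⁰ Pa
  k = 72.75 MN/m = 7.275 × 10⁷ N/m
Substitute:
  A = ((7.275 × 10⁷) × 3.14) / (5.18 × 10¹⁰)
  A = 0.00441 m²
Final answer: A = 0.00441 m²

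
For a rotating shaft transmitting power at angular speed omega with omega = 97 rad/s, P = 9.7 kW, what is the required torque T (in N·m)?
Model: a rotating shaft transmitting power at angular speed omega, so P = T·omega.
Solve for T: T = P / omega.
Convert to SI units:
  P = 9.7 kW = 9700 W
Substitute:
  T = 9700 / 97
  T = 100 N·m
Final answer: T = 100 N·m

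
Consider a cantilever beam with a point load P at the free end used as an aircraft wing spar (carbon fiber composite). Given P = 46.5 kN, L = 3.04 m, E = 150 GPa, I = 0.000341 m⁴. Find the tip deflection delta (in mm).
Model: a cantilever beam with a point load P at the free end, so delta = (P·L^3) / (3·E·I).
Convert to SI units:
  P = 46.5 kN = 46500 N
  E = 150 GPa = 1.5 × 10¹¹ Pa
Substitute:
  delta = (46500 × 3.04^3) / (3 × (1.5 × 10¹¹) × 0.000341)
  delta = 0.008513 m
Convert: delta = 0.008513 m = 8.513 mm
Final answer: delta = 8.513 mm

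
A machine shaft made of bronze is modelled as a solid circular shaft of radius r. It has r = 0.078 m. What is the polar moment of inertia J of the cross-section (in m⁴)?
Model: a solid circular shaft of radius r, so J = (π·r^4) / 2.
Substitute:
  J = (π × 0.078^4) / 2
  J = 5.814 × 10⁻⁵ m⁴
Final answer: J = 5.814 × 10⁻⁵ m⁴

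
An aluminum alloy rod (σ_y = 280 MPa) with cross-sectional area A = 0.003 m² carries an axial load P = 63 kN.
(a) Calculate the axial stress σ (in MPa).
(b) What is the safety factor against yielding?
(a) Axial stress σ = P/A. Convert P = 63 kN = 63000 N.
  σ = 63000 / 0.003 = 2.1 × 10⁷ Pa = 21 MPa
(b) Safety factor SF = σ_y/σ = 280 / 21 = 13.33
Final answer: (a) σ = 21 MPa, (b) SF = 13.33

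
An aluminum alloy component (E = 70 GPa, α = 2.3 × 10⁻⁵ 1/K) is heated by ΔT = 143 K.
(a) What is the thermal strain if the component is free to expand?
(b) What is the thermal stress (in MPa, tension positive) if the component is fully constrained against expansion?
(a) Free thermal strain ε_th = α·ΔT = (2.3 × 10⁻⁵) × 143 = 0.003289
(b) Fully constrained, the expansion is suppressed, so σ = -E·α·ΔT. Convert E = 70 GPa = 7 × 10¹⁰ Pa.
  σ = -(7 × 10¹⁰) × (2.3 × 10⁻⁵) × 143 = -2.302 × 10⁸ Pa = -230.2 MPa (compressive)
Final answer: (a) ε_th = 0.003289, (b) σ = -230.2 MPa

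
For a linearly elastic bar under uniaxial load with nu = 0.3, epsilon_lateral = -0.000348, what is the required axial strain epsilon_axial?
Model: a linearly elastic bar under uniaxial load, so epsilon_lateral = -nu·epsilon_axial.
Solve for epsilon_axial: epsilon_axial = -epsilon_lateral / nu.
Substitute:
  epsilon_axial = -(-0.000348) / 0.3
  epsilon_axial = 0.00116
Final answer: epsilon_axial = 0.00116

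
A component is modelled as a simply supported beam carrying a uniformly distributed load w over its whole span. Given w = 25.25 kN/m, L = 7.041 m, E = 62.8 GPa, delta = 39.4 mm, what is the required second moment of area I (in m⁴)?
Model: a simply supported beam carrying a uniformly distributed load w over its whole span, so delta = (5·w·L^4) / (384·E·I).
Solve for I: I = (5·w·L^4) / (384·delta·E).
Convert to SI units:
  w = 25.25 kN/m = 25250 N/m
  E = 62.8 GPa = 6.28 × 10¹⁰ Pa
  delta = 39.4 mm = 0.0394 m
Substitute:
  I = (5 × 25250 × 7.041^4) / (384 × 0.0394 × (6.28 × 10¹⁰))
  I = 0.0003266 m⁴
Final answer: I = 0.0003266 m⁴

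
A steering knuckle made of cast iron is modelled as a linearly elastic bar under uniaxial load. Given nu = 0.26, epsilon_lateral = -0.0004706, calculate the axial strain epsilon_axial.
Model: a linearly elastic bar under uniaxial load, so epsilon_lateral = -nu·epsilon_axial.
Solve for epsilon_axial: epsilon_axial = -epsilon_lateral / nu.
Substitute:
  epsilon_axial = -(-0.0004706) / 0.26
  epsilon_axial = 0.00181
Final answer: epsilon_axial = 0.00181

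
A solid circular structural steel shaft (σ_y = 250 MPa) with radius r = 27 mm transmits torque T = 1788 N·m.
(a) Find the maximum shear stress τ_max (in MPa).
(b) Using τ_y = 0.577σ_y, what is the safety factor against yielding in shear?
(a) For a solid circular shaft, τ_max = T·r/J with J = π·r^4/2, i.e. τ_max = 2·T / (π·r^3). Convert r = 27 mm = 0.027 m.
  τ_max = (2 × 1788) / (π × 0.027^3) = 5.783 × 10⁷ Pa = 57.83 MPa
(b) τ_y = 0.577 × 250 = 144.25 MPa
  SF = τ_y/τ_max = 144.25 / 57.83 = 2.494
Final answer: (a) τ_max = 57.83 MPa, (b) SF = 2.494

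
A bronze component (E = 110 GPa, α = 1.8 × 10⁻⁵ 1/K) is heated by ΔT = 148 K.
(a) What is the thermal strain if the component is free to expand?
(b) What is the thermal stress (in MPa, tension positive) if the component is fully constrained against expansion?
(a) Free thermal strain ε_th = α·ΔT = (1.8 × 10⁻⁵) × 148 = 0.002664
(b) Fully constrained, the expansion is suppressed, so σ = -E·α·ΔT. Convert E = 110 GPa = 1.1 × 10¹¹ Pa.
  σ = -(1.1 × 10¹¹) × (1.8 × 10⁻⁵) × 148 = -2.93 × 10⁸ Pa = -293 MPa (compressive)
Final answer: (a) ε_th = 0.002664, (b) σ = -293 MPa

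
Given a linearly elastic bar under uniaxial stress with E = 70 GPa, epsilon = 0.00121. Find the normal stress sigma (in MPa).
Model: a linearly elastic bar under uniaxial stress, so sigma = E·epsilon.
Convert to SI units:
  E = 70 GPa = 7 × 10¹⁰ Pa
Substitute:
  sigma = (7 × 10¹⁰) × 0.00121
  sigma = 8.47 × 10⁷ Pa
Convert: sigma = 8.47 × 10⁷ Pa = 84.7 MPa
Final answer: sigma = 84.7 MPa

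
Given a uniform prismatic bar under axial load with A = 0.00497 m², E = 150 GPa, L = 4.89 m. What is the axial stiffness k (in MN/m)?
Model: a uniform prismatic bar under axial load, so k = (A·E) / L.
Convert to SI units:
  E = 150 GPa = 1.5 × 10¹¹ Pa
Substitute:
  k = (0.00497 × (1.5 × 10¹¹)) / 4.89
  k = 1.525 × 10⁸ N/m
Convert: k = 1.525 × 10⁸ N/m = 152.5 MN/m
Final answer: k = 152.5 MN/m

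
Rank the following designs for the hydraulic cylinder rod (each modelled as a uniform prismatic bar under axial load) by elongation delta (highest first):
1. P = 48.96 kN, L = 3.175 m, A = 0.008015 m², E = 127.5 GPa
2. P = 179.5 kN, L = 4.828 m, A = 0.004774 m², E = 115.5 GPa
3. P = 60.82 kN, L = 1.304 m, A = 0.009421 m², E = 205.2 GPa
Model: a uniform prismatic bar under axial load, so delta = (P·L) / (A·E) (SI units).
  Case 1: delta = (48960 × 3.175) / (0.008015 × (1.275 × 10¹¹)) = 0.0001521 m = 0.1521 mm
  Case 2: delta = (179500 × 4.828) / (0.004774 × (1.155 × 10¹¹)) = 0.001572 m = 1.572 mm
  Case 3: delta = (60820 × 1.304) / (0.009421 × (2.052 × 10¹¹)) = 4.103 × 10⁻⁵ m = 0.04103 mm
Ordering: 1.572 mm (case 2) > 0.1521 mm (case 1) > 0.04103 mm (case 3)
Final answer: 2, 1, 3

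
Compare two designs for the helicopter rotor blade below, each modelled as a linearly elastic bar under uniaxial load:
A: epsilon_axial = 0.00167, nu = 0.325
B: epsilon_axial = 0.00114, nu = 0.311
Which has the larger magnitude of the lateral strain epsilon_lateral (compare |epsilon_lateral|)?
Model: a linearly elastic bar under uniaxial load, so epsilon_lateral = -nu·epsilon_axial (SI units).
  A: epsilon_lateral = -(0.325 × 0.00167) = -0.0005428
  B: epsilon_lateral = -(0.311 × 0.00114) = -0.0003545
|epsilon_lateral|: A = 0.0005428, B = 0.0003545, so A is larger in magnitude.
Final answer: A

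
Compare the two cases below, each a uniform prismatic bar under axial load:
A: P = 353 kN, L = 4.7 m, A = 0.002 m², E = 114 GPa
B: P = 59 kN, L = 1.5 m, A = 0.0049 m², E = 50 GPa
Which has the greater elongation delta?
Model: a uniform prismatic bar under axial load, so delta = (P·L) / (A·E) (SI units).
  A: delta = (353000 × 4.7) / (0.002 × (1.14 × 10¹¹)) = 0.007277 m = 7.277 mm
  B: delta = (59000 × 1.5) / (0.0049 × (5 × 10¹⁰)) = 0.0003612 m = 0.3612 mm
7.277 mm > 0.3612 mm, so A is larger.
Final answer: A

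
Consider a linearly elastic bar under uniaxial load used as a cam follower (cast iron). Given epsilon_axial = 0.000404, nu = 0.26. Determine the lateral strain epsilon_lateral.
Model: a linearly elastic bar under uniaxial load, so epsilon_lateral = -nu·epsilon_axial.
Substitute:
  epsilon_lateral = -(0.26 × 0.000404)
  epsilon_lateral = -0.000105
Final answer: epsilon_lateral = -0.000105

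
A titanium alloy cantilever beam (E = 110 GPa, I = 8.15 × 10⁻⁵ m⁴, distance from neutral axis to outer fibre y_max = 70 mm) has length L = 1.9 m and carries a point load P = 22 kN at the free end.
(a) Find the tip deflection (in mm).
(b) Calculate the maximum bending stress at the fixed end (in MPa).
(a) Tip deflection of a cantilever with an end point load: δ = P·L^3 / (3·E·I). Convert P = 22 kN = 22000 N, E = 110 GPa = 1.1 × 10¹¹ Pa.
  δ = (22000 × 1.9^3) / (3 × (1.1 × 10¹¹) × (8.15 × 10⁻⁵)) = 0.005611 m = 5.611 mm
(b) Maximum bending moment at the fixed end: M = P·L = 22000 × 1.9 = 41800 N·m. Convert y_max = 70 mm = 0.07 m.
  σ = M·y_max / I = (41800 × 0.07) / (8.15 × 10⁻⁵) = 3.59 × 10⁷ Pa = 35.9 MPa
Final answer: (a) δ = 5.611 mm, (b) σ = 35.9 MPa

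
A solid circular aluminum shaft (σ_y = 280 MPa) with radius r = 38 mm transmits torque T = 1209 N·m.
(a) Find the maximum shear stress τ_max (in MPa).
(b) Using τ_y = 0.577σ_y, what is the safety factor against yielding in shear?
(a) For a solid circular shaft, τ_max = T·r/J with J = π·r^4/2, i.e. τ_max = 2·T / (π·r^3). Convert r = 38 mm = 0.038 m.
  τ_max = (2 × 1209) / (π × 0.038^3) = 1.403 × 10⁷ Pa = 14.03 MPa
(b) τ_y = 0.577 × 280 = 161.56 MPa
  SF = τ_y/τ_max = 161.56 / 14.03 = 11.52
Final answer: (a) τ_max = 14.03 MPa, (b) SF = 11.52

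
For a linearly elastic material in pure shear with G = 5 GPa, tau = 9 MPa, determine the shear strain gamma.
Model: a linearly elastic material in pure shear, so tau = G·gamma.
Solve for gamma: gamma = tau / G.
Convert to SI units:
  G = 5 GPa = 5 × 10⁹ Pa
  tau = 9 MPa = 9 × 10⁶ Pa
Substitute:
  gamma = (9 × 10⁶) / (5 × 10⁹)
  gamma = 0.0018
Final answer: gamma = 0.0018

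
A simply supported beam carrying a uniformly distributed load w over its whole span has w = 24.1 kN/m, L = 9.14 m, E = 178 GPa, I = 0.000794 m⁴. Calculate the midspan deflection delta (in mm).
Model: a simply supported beam carrying a uniformly distributed load w over its whole span, so delta = (5·w·L^4) / (384·E·I).
Convert to SI units:
  w = 24.1 kN/m = 24100 N/m
  E = 178 GPa = 1.78 × 10¹¹ Pa
Substitute:
  delta = (5 × 24100 × 9.14^4) / (384 × (1.78 × 10¹¹) × 0.000794)
  delta = 0.0155 m
Convert: delta = 0.0155 m = 15.5 mm
Final answer: delta = 15.5 mm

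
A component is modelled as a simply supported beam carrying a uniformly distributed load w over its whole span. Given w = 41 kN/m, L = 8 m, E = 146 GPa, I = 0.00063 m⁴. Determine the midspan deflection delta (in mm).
Model: a simply supported beam carrying a uniformly distributed load w over its whole span, so delta = (5·w·L^4) / (384·E·I).
Convert to SI units:
  w = 41 kN/m = 41000 N/m
  E = 146 GPa = 1.46 × 10¹¹ Pa
Substitute:
  delta = (5 × 41000 × 8^4) / (384 × (1.46 × 10¹¹) × 0.00063)
  delta = 0.02377 m
Convert: delta = 0.02377 m = 23.77 mm
Final answer: delta = 23.77 mm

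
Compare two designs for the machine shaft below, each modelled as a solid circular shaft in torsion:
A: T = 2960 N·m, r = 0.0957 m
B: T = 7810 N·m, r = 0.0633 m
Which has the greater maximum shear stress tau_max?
Model: a solid circular shaft in torsion, so tau_max = (2·T) / (π·r^3) (SI units).
  A: tau_max = (2 × 2960) / (π × 0.0957^3) = 2.15 × 10⁶ Pa = 2.15 MPa
  B: tau_max = (2 × 7810) / (π × 0.0633^3) = 1.96 × 10⁷ Pa = 19.6 MPa
19.6 MPa > 2.15 MPa, so B is larger.
Final answer: B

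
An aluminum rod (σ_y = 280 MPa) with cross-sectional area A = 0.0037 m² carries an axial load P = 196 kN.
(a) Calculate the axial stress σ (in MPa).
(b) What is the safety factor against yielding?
(a) Axial stress σ = P/A. Convert P = 196 kN = 196000 N.
  σ = 196000 / 0.0037 = 5.297 × 10⁷ Pa = 52.97 MPa
(b) Safety factor SF = σ_y/σ = 280 / 52.97 = 5.286
Final answer: (a) σ = 52.97 MPa, (b) SF = 5.286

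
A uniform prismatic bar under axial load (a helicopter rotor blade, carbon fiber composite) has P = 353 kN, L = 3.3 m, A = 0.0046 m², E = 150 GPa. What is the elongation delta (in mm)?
Model: a uniform prismatic bar under axial load, so delta = (P·L) / (A·E).
Convert to SI units:
  P = 353 kN = 353000 N
  E = 150 GPa = 1.5 × 10¹¹ Pa
Substitute:
  delta = (353000 × 3.3) / (0.0046 × (1.5 × 10¹¹))
  delta = 0.001688 m
Convert: delta = 0.001688 m = 1.688 mm
Final answer: delta = 1.688 mm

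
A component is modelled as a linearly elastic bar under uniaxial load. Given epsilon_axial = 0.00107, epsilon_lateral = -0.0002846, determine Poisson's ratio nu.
Model: a linearly elastic bar under uniaxial load, so epsilon_lateral = -nu·epsilon_axial.
Solve for nu: nu = -epsilon_lateral / epsilon_axial.
Substitute:
  nu = -(-0.0002846) / 0.00107
  nu = 0.266
Final answer: nu = 0.266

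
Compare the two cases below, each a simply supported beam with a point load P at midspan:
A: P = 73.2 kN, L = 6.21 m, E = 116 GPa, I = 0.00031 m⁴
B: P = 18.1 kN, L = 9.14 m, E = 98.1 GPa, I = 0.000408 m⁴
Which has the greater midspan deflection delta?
Model: a simply supported beam with a point load P at midspan, so delta = (P·L^3) / (48·E·I) (SI units).
  A: delta = (73200 × 6.21^3) / (48 × (1.16 × 10¹¹) × 0.00031) = 0.01016 m = 10.16 mm
  B: delta = (18100 × 9.14^3) / (48 × (9.81 × 10¹⁰) × 0.000408) = 0.007194 m = 7.194 mm
10.16 mm > 7.194 mm, so A is larger.
Final answer: A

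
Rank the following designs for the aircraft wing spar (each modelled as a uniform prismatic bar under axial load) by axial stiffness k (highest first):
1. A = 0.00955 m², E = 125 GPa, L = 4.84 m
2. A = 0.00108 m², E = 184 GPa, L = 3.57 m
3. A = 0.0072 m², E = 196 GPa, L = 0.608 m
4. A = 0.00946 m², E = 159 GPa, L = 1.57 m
Model: a uniform prismatic bar under axial load, so k = (A·E) / L (SI units).
  Case 1: k = (0.00955 × (1.25 × 10¹¹)) / 4.84 = 2.466 × 10⁸ N/m = 246.6 MN/m
  Case 2: k = (0.00108 × (1.84 × 10¹¹)) / 3.57 = 5.566 × 10⁷ N/m = 55.66 MN/m
  Case 3: k = (0.0072 × (1.96 × 10¹¹)) / 0.608 = 2.321 × 10⁹ N/m = 2321 MN/m
  Case 4: k = (0.00946 × (1.59 × 10¹¹)) / 1.57 = 9.581 × 10⁸ N/m = 958.1 MN/m
Ordering: 2321 MN/m (case 3) > 958.1 MN/m (case 4) > 246.6 MN/m (case 1) > 55.66 MN/m (case 2)
Final answer: 3, 4, 1, 2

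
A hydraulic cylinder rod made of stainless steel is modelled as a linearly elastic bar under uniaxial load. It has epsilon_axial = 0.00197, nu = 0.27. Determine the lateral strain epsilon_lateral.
Model: a linearly elastic bar under uniaxial load, so epsilon_lateral = -nu·epsilon_axial.
Substitute:
  epsilon_lateral = -(0.27 × 0.00197)
  epsilon_lateral = -0.0005319
Final answer: epsilon_lateral = -0.0005319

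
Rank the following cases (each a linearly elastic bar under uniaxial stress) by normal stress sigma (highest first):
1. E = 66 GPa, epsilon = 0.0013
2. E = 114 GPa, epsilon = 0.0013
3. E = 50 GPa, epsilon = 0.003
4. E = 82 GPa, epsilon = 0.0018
Model: a linearly elastic bar under uniaxial stress, so sigma = E·epsilon (SI units).
  Case 1: sigma = (6.6 × 10¹⁰) × 0.0013 = 8.58 × 10⁷ Pa = 85.8 MPa
  Case 2: sigma = (1.14 × 10¹¹) × 0.0013 = 1.482 × 10⁸ Pa = 148.2 MPa
  Case 3: sigma = (5 × 10¹⁰) × 0.003 = 1.5 × 10⁸ Pa = 150 MPa
  Case 4: sigma = (8.2 × 10¹⁰) × 0.0018 = 1.476 × 10⁸ Pa = 147.6 MPa
Ordering: 150 MPa (case 3) > 148.2 MPa (case 2) > 147.6 MPa (case 4) > 85.8 MPa (case 1)
Final answer: 3, 2, 4, 1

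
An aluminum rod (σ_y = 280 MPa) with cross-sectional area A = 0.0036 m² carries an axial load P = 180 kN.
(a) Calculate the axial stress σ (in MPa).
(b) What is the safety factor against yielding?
(a) Axial stress σ = P/A. Convert P = 180 kN = 180000 N.
  σ = 180000 / 0.0036 = 5 × 10⁷ Pa = 50 MPa
(b) Safety factor SF = σ_y/σ = 280 / 50 = 5.6
Final answer: (a) σ = 50 MPa, (b) SF = 5.6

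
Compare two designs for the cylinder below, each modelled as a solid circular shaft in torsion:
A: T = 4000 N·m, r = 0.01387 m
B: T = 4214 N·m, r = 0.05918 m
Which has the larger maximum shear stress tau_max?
Model: a solid circular shaft in torsion, so tau_max = (2·T) / (π·r^3) (SI units).
  A: tau_max = (2 × 4000) / (π × 0.01387^3) = 9.544 × 10⁸ Pa = 954.4 MPa
  B: tau_max = (2 × 4214) / (π × 0.05918^3) = 1.294 × 10⁷ Pa = 12.94 MPa
954.4 MPa > 12.94 MPa, so A is larger.
Final answer: A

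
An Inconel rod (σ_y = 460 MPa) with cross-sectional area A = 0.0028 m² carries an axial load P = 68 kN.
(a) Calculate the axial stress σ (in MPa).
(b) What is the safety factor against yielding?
(a) Axial stress σ = P/A. Convert P = 68 kN = 68000 N.
  σ = 68000 / 0.0028 = 2.429 × 10⁷ Pa = 24.29 MPa
(b) Safety factor SF = σ_y/σ = 460 / 24.29 = 18.94
Final answer: (a) σ = 24.29 MPa, (b) SF = 18.94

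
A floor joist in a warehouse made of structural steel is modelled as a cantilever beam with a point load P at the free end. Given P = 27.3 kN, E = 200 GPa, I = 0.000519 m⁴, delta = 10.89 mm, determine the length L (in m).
Model: a cantilever beam with a point load P at the free end, so delta = (P·L^3) / (3·E·I).
Solve for L: L = ((3·delta·E·I) / P)^(1/3).
Convert to SI units:
  P = 27.3 kN = 27300 N
  E = 200 GPa = 2 × 10¹¹ Pa
  delta = 10.89 mm = 0.01089 m
Substitute:
  L = ((3 × 0.01089 × (2 × 10¹¹) × 0.000519) / 27300)^(1/3)
  L = 4.99 m
Final answer: L = 4.99 m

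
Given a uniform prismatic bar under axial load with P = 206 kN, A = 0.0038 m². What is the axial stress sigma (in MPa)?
Model: a uniform prismatic bar under axial load, so sigma = P / A.
Convert to SI units:
  P = 206 kN = 206000 N
Substitute:
  sigma = 206000 / 0.0038
  sigma = 5.421 × 10⁷ Pa
Convert: sigma = 5.421 × 10⁷ Pa = 54.21 MPa
Final answer: sigma = 54.21 MPa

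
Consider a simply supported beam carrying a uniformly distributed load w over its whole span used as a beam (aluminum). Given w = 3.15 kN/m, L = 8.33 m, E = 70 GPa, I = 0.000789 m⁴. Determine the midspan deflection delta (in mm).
Model: a simply supported beam carrying a uniformly distributed load w over its whole span, so delta = (5·w·L^4) / (384·E·I).
Convert to SI units:
  w = 3.15 kN/m = 3150 N/m
  E = 70 GPa = 7 × 10¹⁰ Pa
Substitute:
  delta = (5 × 3150 × 8.33^4) / (384 × (7 × 10¹⁰) × 0.000789)
  delta = 0.003576 m
Convert: delta = 0.003576 m = 3.576 mm
Final answer: delta = 3.576 mm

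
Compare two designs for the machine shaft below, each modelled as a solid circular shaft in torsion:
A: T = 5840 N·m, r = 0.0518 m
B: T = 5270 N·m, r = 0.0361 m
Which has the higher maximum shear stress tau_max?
Model: a solid circular shaft in torsion, so tau_max = (2·T) / (π·r^3) (SI units).
  A: tau_max = (2 × 5840) / (π × 0.0518^3) = 2.675 × 10⁷ Pa = 26.75 MPa
  B: tau_max = (2 × 5270) / (π × 0.0361^3) = 7.131 × 10⁷ Pa = 71.31 MPa
71.31 MPa > 26.75 MPa, so B is larger.
Final answer: B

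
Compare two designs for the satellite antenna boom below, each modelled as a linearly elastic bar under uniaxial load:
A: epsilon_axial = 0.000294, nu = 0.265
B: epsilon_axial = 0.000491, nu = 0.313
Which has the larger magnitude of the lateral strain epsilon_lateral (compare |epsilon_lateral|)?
Model: a linearly elastic bar under uniaxial load, so epsilon_lateral = -nu·epsilon_axial (SI units).
  A: epsilon_lateral = -(0.265 × 0.000294) = -7.791 × 10⁻⁵
  B: epsilon_lateral = -(0.313 × 0.000491) = -0.0001537
|epsilon_lateral|: A = 7.791 × 10⁻⁵, B = 0.0001537, so B is larger in magnitude.
Final answer: B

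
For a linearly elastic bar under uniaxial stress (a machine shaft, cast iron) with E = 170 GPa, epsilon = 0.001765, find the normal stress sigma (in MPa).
Model: a linearly elastic bar under uniaxial stress, so epsilon = sigma / E.
Solve for sigma: sigma = epsilon·E.
Convert to SI units:
  E = 170 GPa = 1.7 × 10¹¹ Pa
Substitute:
  sigma = 0.001765 × (1.7 × 10¹¹)
  sigma = 3 × 10⁸ Pa
Convert: sigma = 3 × 10⁸ Pa = 300 MPa
Final answer: sigma = 300 MPa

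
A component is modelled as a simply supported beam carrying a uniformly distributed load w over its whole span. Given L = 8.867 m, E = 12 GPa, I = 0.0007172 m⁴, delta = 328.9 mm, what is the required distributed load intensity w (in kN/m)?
Model: a simply supported beam carrying a uniformly distributed load w over its whole span, so delta = (5·w·L^4) / (384·E·I).
Solve for w: w = (384·delta·E·I) / (5·L^4).
Convert to SI units:
  E = 12 GPa = 1.2 × 10¹⁰ Pa
  delta = 328.9 mm = 0.3289 m
Substitute:
  w = (384 × 0.3289 × (1.2 × 10¹⁰) × 0.0007172) / (5 × 8.867^4)
  w = 35170 N/m
Convert: w = 35170 N/m = 35.17 kN/m
Final answer: w = 35.17 kN/m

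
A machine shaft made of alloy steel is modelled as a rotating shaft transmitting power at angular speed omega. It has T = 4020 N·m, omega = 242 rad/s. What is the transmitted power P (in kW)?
Model: a rotating shaft transmitting power at angular speed omega, so P = T·omega.
Substitute:
  P = 4020 × 242
  P = 972800 W
Convert: P = 972800 W = 972.8 kW
Final answer: P = 972.8 kW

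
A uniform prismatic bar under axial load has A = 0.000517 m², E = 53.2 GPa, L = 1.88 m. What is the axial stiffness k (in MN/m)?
Model: a uniform prismatic bar under axial load, so k = (A·E) / L.
Convert to SI units:
  E = 53.2 GPa = 5.32 × 10¹⁰ Pa
Substitute:
  k = (0.000517 × (5.32 × 10¹⁰)) / 1.88
  k = 1.463 × 10⁷ N/m
Convert: k = 1.463 × 10⁷ N/m = 14.63 MN/m
Final answer: k = 14.63 MN/m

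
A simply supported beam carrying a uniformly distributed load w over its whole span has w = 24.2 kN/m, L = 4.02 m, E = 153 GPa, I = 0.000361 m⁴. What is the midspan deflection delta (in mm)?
Model: a simply supported beam carrying a uniformly distributed load w over its whole span, so delta = (5·w·L^4) / (384·E·I).
Convert to SI units:
  w = 24.2 kN/m = 24200 N/m
  E = 153 GPa = 1.53 × 10¹¹ Pa
Substitute:
  delta = (5 × 24200 × 4.02^4) / (384 × (1.53 × 10¹¹) × 0.000361)
  delta = 0.00149 m
Convert: delta = 0.00149 m = 1.49 mm
Final answer: delta = 1.49 mm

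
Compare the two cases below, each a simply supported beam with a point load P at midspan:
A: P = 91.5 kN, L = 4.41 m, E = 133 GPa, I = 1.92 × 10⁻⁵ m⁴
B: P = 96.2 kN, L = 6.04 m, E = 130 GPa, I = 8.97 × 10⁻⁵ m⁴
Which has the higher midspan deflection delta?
Model: a simply supported beam with a point load P at midspan, so delta = (P·L^3) / (48·E·I) (SI units).
  A: delta = (91500 × 4.41^3) / (48 × (1.33 × 10¹¹) × (1.92 × 10⁻⁵)) = 0.06402 m = 64.02 mm
  B: delta = (96200 × 6.04^3) / (48 × (1.3 × 10¹¹) × (8.97 × 10⁻⁵)) = 0.03787 m = 37.87 mm
64.02 mm > 37.87 mm, so A is larger.
Final answer: A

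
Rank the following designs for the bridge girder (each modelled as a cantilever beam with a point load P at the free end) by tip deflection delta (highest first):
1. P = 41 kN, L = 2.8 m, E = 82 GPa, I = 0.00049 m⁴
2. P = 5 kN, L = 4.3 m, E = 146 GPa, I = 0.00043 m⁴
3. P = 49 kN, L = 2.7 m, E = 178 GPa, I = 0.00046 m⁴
Model: a cantilever beam with a point load P at the free end, so delta = (P·L^3) / (3·E·I) (SI units).
  Case 1: delta = (41000 × 2.8^3) / (3 × (8.2 × 10¹⁰) × 0.00049) = 0.007467 m = 7.467 mm
  Case 2: delta = (5000 × 4.3^3) / (3 × (1.46 × 10¹¹) × 0.00043) = 0.002111 m = 2.111 mm
  Case 3: delta = (49000 × 2.7^3) / (3 × (1.78 × 10¹¹) × 0.00046) = 0.003926 m = 3.926 mm
Ordering: 7.467 mm (case 1) > 3.926 mm (case 3) > 2.111 mm (case 2)
Final answer: 1, 3, 2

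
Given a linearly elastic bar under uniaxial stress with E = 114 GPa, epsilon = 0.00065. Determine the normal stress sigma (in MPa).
Model: a linearly elastic bar under uniaxial stress, so sigma = E·epsilon.
Convert to SI units:
  E = 114 GPa = 1.14 × 10¹¹ Pa
Substitute:
  sigma = (1.14 × 10¹¹) × 0.00065
  sigma = 7.41 × 10⁷ Pa
Convert: sigma = 7.41 × 10⁷ Pa = 74.1 MPa
Final answer: sigma = 74.1 MPa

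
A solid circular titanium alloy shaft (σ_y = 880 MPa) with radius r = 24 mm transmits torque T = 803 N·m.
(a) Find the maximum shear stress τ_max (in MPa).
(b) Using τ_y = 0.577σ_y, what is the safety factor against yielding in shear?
(a) For a solid circular shaft, τ_max = T·r/J with J = π·r^4/2, i.e. τ_max = 2·T / (π·r^3). Convert r = 24 mm = 0.024 m.
  τ_max = (2 × 803) / (π × 0.024^3) = 3.698 × 10⁷ Pa = 36.98 MPa
(b) τ_y = 0.577 × 880 = 507.76 MPa
  SF = τ_y/τ_max = 507.76 / 36.98 = 13.73
Final answer: (a) τ_max = 36.98 MPa, (b) SF = 13.73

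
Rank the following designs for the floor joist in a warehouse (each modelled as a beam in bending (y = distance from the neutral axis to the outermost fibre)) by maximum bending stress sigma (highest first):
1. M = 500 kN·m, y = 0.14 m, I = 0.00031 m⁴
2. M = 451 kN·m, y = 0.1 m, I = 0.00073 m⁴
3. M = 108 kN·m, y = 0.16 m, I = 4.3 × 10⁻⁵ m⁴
Model: a beam in bending (y = distance from the neutral axis to the outermost fibre), so sigma = (M·y) / I (SI units).
  Case 1: sigma = (500000 × 0.14) / 0.00031 = 2.258 × 10⁸ Pa = 225.8 MPa
  Case 2: sigma = (451000 × 0.1) / 0.00073 = 6.178 × 10⁷ Pa = 61.78 MPa
  Case 3: sigma = (108000 × 0.16) / (4.3 × 10⁻⁵) = 4.019 × 10⁸ Pa = 401.9 MPa
Ordering: 401.9 MPa (case 3) > 225.8 MPa (case 1) > 61.78 MPa (case 2)
Final answer: 3, 1, 2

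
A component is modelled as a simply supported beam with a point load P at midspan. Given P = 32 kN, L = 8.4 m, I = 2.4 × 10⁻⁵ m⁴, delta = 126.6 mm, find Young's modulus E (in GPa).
Model: a simply supported beam with a point load P at midspan, so delta = (P·L^3) / (48·E·I).
Solve for E: E = (P·L^3) / (48·delta·I).
Convert to SI units:
  P = 32 kN = 32000 N
  delta = 126.6 mm = 0.1266 m
Substitute:
  E = (32000 × 8.4^3) / (48 × 0.1266 × (2.4 × 10⁻⁵))
  E = 1.3 × 10¹¹ Pa
Convert: E = 1.3 × 10¹¹ Pa = 130 GPa
Final answer: E = 130 GPa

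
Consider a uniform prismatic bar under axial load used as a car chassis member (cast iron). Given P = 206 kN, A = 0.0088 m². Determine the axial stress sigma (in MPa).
Model: a uniform prismatic bar under axial load, so sigma = P / A.
Convert to SI units:
  P = 206 kN = 206000 N
Substitute:
  sigma = 206000 / 0.0088
  sigma = 2.341 × 10⁷ Pa
Convert: sigma = 2.341 × 10⁷ Pa = 23.41 MPa
Final answer: sigma = 23.41 MPa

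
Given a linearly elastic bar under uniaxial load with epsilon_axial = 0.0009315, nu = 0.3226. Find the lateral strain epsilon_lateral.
Model: a linearly elastic bar under uniaxial load, so epsilon_lateral = -nu·epsilon_axial.
Substitute:
  epsilon_lateral = -(0.3226 × 0.0009315)
  epsilon_lateral = -0.0003005
Final answer: epsilon_lateral = -0.0003005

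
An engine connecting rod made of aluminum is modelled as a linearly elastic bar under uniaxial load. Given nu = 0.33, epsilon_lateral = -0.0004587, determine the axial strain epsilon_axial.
Model: a linearly elastic bar under uniaxial load, so epsilon_lateral = -nu·epsilon_axial.
Solve for epsilon_axial: epsilon_axial = -epsilon_lateral / nu.
Substitute:
  epsilon_axial = -(-0.0004587) / 0.33
  epsilon_axial = 0.00139
Final answer: epsilon_axial = 0.00139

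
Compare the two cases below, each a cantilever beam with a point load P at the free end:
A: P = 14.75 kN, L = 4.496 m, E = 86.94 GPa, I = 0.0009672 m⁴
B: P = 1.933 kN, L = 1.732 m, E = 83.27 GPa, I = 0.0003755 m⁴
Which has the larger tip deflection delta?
Model: a cantilever beam with a point load P at the free end, so delta = (P·L^3) / (3·E·I) (SI units).
  A: delta = (14750 × 4.496^3) / (3 × (8.694 × 10¹⁰) × 0.0009672) = 0.005314 m = 5.314 mm
  B: delta = (1933 × 1.732^3) / (3 × (8.327 × 10¹⁰) × 0.0003755) = 0.0001071 m = 0.1071 mm
5.314 mm > 0.1071 mm, so A is larger.
Final answer: A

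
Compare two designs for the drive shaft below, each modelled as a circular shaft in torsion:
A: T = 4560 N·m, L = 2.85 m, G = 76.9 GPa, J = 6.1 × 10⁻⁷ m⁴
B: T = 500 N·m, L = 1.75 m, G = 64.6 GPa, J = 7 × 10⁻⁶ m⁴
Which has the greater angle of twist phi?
Model: a circular shaft in torsion, so phi = (T·L) / (G·J) (SI units).
  A: phi = (4560 × 2.85) / ((7.69 × 10¹⁰) × (6.1 × 10⁻⁷)) = 0.277 rad = 15.87°
  B: phi = (500 × 1.75) / ((6.46 × 10¹⁰) × (7 × 10⁻⁶)) = 0.001935 rad = 0.1109°
15.87° > 0.1109°, so A is larger.
Final answer: A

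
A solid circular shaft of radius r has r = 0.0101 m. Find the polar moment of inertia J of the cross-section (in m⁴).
Model: a solid circular shaft of radius r, so J = (π·r^4) / 2.
Substitute:
  J = (π × 0.0101^4) / 2
  J = 1.635 × 10⁻⁸ m⁴
Final answer: J = 1.635 × 10⁻⁸ m⁴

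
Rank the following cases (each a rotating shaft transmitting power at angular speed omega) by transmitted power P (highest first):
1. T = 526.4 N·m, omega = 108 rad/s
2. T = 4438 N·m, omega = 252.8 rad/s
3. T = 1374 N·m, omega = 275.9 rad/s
Model: a rotating shaft transmitting power at angular speed omega, so P = T·omega (SI units).
  Case 1: P = 526.4 × 108 = 56850 W = 56.85 kW
  Case 2: P = 4438 × 252.8 = 1.122 × 10⁶ W = 1122 kW
  Case 3: P = 1374 × 275.9 = 379100 W = 379.1 kW
Ordering: 1122 kW (case 2) > 379.1 kW (case 3) > 56.85 kW (case 1)
Final answer: 2, 3, 1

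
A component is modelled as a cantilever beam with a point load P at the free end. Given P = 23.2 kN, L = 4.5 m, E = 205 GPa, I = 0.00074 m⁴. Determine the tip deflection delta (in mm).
Model: a cantilever beam with a point load P at the free end, so delta = (P·L^3) / (3·E·I).
Convert to SI units:
  P = 23.2 kN = 23200 N
  E = 205 GPa = 2.05 × 10¹¹ Pa
Substitute:
  delta = (23200 × 4.5^3) / (3 × (2.05 × 10¹¹) × 0.00074)
  delta = 0.004645 m
Convert: delta = 0.004645 m = 4.645 mm
Final answer: delta = 4.645 mm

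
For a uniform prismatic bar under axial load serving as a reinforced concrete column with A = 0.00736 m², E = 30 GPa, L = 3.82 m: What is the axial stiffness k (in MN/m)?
Model: a uniform prismatic bar under axial load, so k = (A·E) / L.
Convert to SI units:
  E = 30 GPa = 3 × 10¹⁰ Pa
Substitute:
  k = (0.00736 × (3 × 10¹⁰)) / 3.82
  k = 5.78 × 10⁷ N/m
Convert: k = 5.78 × 10⁷ N/m = 57.8 MN/m
Final answer: k = 57.8 MN/m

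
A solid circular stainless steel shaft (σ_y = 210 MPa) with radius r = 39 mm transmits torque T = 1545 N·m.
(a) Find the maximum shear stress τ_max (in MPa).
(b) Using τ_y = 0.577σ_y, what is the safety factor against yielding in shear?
(a) For a solid circular shaft, τ_max = T·r/J with J = π·r^4/2, i.e. τ_max = 2·T / (π·r^3). Convert r = 39 mm = 0.039 m.
  τ_max = (2 × 1545) / (π × 0.039^3) = 1.658 × 10⁷ Pa = 16.58 MPa
(b) τ_y = 0.577 × 210 = 121.17 MPa
  SF = τ_y/τ_max = 121.17 / 16.58 = 7.308
Final answer: (a) τ_max = 16.58 MPa, (b) SF = 7.308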